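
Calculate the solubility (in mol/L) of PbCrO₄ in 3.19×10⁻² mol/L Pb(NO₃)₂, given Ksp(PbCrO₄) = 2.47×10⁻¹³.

7.74×10⁻¹² M

PbCrO₄(s) ⇌ Pb²⁺(aq) + CrO₄²⁻(aq)
Let s be the solubility of PbCrO₄ here. The common ion gives [Pb²⁺] ≈ 3.19×10⁻² mol/L, and [CrO₄²⁻] = s.
Ksp = [Pb²⁺][CrO₄²⁻] = (3.19×10⁻²)s
s = 2.47×10⁻¹³ / (3.19×10⁻²) = 7.74×10⁻¹²
s = 7.74×10⁻¹² mol/L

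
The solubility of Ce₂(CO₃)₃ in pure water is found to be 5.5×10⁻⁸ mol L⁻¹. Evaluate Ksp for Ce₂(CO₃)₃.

Ce₂(CO₃)₃(s) ⇌ 2 Ce³⁺(aq) + 3 CO₃²⁻(aq)
With molar solubility s: [Ce³⁺] = 2s, [CO₃²⁻] = 3s.
Ksp = [Ce³⁺]^2[CO₃²⁻]^3 = (2s)^2 · (3s)^3 = 108s^5
Ksp = 108 × (5.5×10⁻⁸)^5 = 5.4×10⁻³⁵

Ksp = 5.4×10⁻³⁵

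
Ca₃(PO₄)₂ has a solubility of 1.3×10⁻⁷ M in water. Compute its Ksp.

Ca₃(PO₄)₂(s) ⇌ 3 Ca²⁺(aq) + 2 PO₄³⁻(aq)
With molar solubility s: [Ca²⁺] = 3s, [PO₄³⁻] = 2s.
Ksp = [Ca²⁺]^3[PO₄³⁻]^2 = (3s)^3 · (2s)^2 = 108s^5
Ksp = 108 × (1.3×10⁻⁷)^5 = 4.0×10⁻³³

Ksp = 4.0×10⁻³³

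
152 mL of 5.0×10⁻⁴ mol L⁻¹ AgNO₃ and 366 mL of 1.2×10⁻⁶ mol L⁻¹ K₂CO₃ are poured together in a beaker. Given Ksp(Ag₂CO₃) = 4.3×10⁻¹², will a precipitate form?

Total volume after mixing = 152 + 366 = 518 mL.
[Ag⁺] = (5.0×10⁻⁴)(152)/518 = 1.5×10⁻⁴ mol L⁻¹
[CO₃²⁻] = (1.2×10⁻⁶)(366)/518 = 8.5×10⁻⁷ mol L⁻¹
Q = [Ag⁺]^2[CO₃²⁻] = 1.8×10⁻¹⁴
Q < Ksp (1.8×10⁻¹⁴ vs 4.3×10⁻¹²); the solution remains unsaturated and no precipitate forms.

No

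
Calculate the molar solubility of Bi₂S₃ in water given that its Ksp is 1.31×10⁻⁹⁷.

Bi₂S₃(s) ⇌ 2 Bi³⁺(aq) + 3 S²⁻(aq)
Call the molar solubility s, so that [Bi³⁺] = 2s and [S²⁻] = 3s.
Ksp = [Bi³⁺]^2[S²⁻]^3 = (2s)^2 · (3s)^3 = 108s^5
108s^5 = 1.31×10⁻⁹⁷  ⇒  s^5 = 1.21×10⁻⁹⁹
s = (1.21×10⁻⁹⁹)^(1/5) = 1.65×10⁻²⁰ mol/L

1.65×10⁻²⁰ M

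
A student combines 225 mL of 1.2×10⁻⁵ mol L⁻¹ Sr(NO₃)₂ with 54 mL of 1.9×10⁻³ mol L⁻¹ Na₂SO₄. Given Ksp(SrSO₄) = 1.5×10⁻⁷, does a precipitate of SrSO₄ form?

No

Total volume after mixing = 225 + 54 = 279 mL.
[Sr²⁺] = (1.2×10⁻⁵)(225)/279 = 9.7×10⁻⁶ mol L⁻¹
[SO₄²⁻] = (1.9×10⁻³)(54)/279 = 3.7×10⁻⁴ mol L⁻¹
Q = [Sr²⁺][SO₄²⁻] = 3.6×10⁻⁹
Since Q (3.6×10⁻⁹) is less than Ksp (1.5×10⁻⁷), no SrSO₄ precipitates.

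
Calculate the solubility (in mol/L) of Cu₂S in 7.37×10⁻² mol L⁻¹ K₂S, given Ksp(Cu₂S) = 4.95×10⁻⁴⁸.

Cu₂S(s) ⇌ 2 Cu⁺(aq) + S²⁻(aq)
S²⁻ is already present at 7.37×10⁻² mol L⁻¹. If s mol/L of Cu₂S dissolves, [Cu⁺] = 2s while [S²⁻] ≈ 7.37×10⁻² mol L⁻¹.
Ksp = [Cu⁺]^2[S²⁻] = (2s)^2(7.37×10⁻²)
(2s)^2 = 4.95×10⁻⁴⁸ / (7.37×10⁻²) = 6.72×10⁻⁴⁷
s = 4.10×10⁻²⁴ mol L⁻¹

4.10×10⁻²⁴ M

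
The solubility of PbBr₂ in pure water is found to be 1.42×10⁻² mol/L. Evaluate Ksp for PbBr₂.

Ksp = 1.15×10⁻⁵

PbBr₂(s) ⇌ Pb²⁺(aq) + 2 Br⁻(aq)
If s mol/L of PbBr₂ dissolves, [Pb²⁺] = s and [Br⁻] = 2s.
Ksp = [Pb²⁺][Br⁻]^2 = s · (2s)^2 = 4s^3
Ksp = 4 × (1.42×10⁻²)^3 = 1.15×10⁻⁵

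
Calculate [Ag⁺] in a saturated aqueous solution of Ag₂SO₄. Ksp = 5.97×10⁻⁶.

2.29×10⁻² M

Ag₂SO₄(s) ⇌ 2 Ag⁺(aq) + SO₄²⁻(aq)
For each mole of Ag₂SO₄ that dissolves per liter, [Ag⁺] = 2s and [SO₄²⁻] = s; let s denote this solubility.
Ksp = [Ag⁺]^2[SO₄²⁻] = (2s)^2 · s = 4s^3 = 5.97×10⁻⁶
s = 1.14×10⁻² mol/L
[Ag⁺] = 2s = 2.29×10⁻² mol/L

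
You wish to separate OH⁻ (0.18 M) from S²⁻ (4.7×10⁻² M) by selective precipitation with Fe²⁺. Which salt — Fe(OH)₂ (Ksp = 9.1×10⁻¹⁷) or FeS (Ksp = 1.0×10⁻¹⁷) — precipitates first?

Each salt precipitates once Q = Ksp for that salt.
For Fe(OH)₂: [Fe²⁺] = (Ksp/[OH⁻]^2) = 2.8×10⁻¹⁵ M
For FeS: [Fe²⁺] = (Ksp/[S²⁻]) = 2.1×10⁻¹⁶ M
Since FeS needs less Fe²⁺ to reach saturation, it precipitates first.

FeS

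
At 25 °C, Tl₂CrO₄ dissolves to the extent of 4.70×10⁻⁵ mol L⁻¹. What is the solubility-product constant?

Ksp = 4.15×10⁻¹³

Tl₂CrO₄(s) ⇌ 2 Tl⁺(aq) + CrO₄²⁻(aq)
Call the molar solubility s, so that [Tl⁺] = 2s and [CrO₄²⁻] = s.
Ksp = [Tl⁺]^2[CrO₄²⁻] = (2s)^2 · s = 4s^3
Ksp = 4 × (4.70×10⁻⁵)^3 = 4.15×10⁻¹³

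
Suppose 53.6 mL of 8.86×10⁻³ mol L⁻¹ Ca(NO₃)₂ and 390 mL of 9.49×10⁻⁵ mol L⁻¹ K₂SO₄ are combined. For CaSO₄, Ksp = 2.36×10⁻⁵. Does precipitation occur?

No

Total volume after mixing = 53.6 + 390 = 443.6 mL.
[Ca²⁺] = (8.86×10⁻³)(53.6)/443.6 = 1.07×10⁻³ mol L⁻¹
[SO₄²⁻] = (9.49×10⁻⁵)(390)/443.6 = 8.34×10⁻⁵ mol L⁻¹
Q = [Ca²⁺][SO₄²⁻] = 8.93×10⁻⁸
Q = 8.93×10⁻⁸ < Ksp = 2.36×10⁻⁵, so the solution is unsaturated and no precipitate forms.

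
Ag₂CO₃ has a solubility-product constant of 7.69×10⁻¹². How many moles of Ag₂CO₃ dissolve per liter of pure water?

1.24×10⁻⁴ M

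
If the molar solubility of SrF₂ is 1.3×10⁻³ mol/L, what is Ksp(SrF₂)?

SrF₂(s) ⇌ Sr²⁺(aq) + 2 F⁻(aq)
If s mol/L of SrF₂ dissolves, [Sr²⁺] = s and [F⁻] = 2s.
Ksp = [Sr²⁺][F⁻]^2 = s · (2s)^2 = 4s^3
Ksp = 4 × (1.3×10⁻³)^3 = 8.8×10⁻⁹

Ksp = 8.8×10⁻⁹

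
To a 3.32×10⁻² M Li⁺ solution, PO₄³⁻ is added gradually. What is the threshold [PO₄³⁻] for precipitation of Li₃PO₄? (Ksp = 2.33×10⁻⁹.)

6.37×10⁻⁵ M

Each salt precipitates once Q = Ksp for that salt.
Li₃PO₄(s) ⇌ 3 Li⁺(aq) + PO₄³⁻(aq)
Ksp = [Li⁺]^3[PO₄³⁻] = [PO₄³⁻](3.32×10⁻²)^3
[PO₄³⁻] = 2.33×10⁻⁹ / (3.32×10⁻²)^3 = 6.37×10⁻⁵
[PO₄³⁻] = 6.37×10⁻⁵ M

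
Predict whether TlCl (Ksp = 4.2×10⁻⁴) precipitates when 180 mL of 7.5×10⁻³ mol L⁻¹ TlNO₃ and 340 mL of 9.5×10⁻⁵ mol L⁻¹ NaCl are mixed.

No

After mixing, V = 180 mL + 340 mL = 520 mL.
[Tl⁺] = (7.5×10⁻³)(180)/520 = 2.6×10⁻³ mol L⁻¹
[Cl⁻] = (9.5×10⁻⁵)(340)/520 = 6.2×10⁻⁵ mol L⁻¹
Q = [Tl⁺][Cl⁻] = 1.6×10⁻⁷
Q = 1.6×10⁻⁷ < Ksp = 4.2×10⁻⁴, so the solution is unsaturated and no precipitate forms.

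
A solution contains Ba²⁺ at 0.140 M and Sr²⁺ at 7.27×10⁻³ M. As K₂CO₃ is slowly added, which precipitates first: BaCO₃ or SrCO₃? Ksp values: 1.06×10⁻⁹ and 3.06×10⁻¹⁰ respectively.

BaCO₃

A salt starts to precipitate once the ion product Q reaches its Ksp.
For BaCO₃: [CO₃²⁻] = (Ksp/[Ba²⁺]) = 7.57×10⁻⁹ M
For SrCO₃: [CO₃²⁻] = (Ksp/[Sr²⁺]) = 4.21×10⁻⁸ M
Since BaCO₃ needs less CO₃²⁻ to reach saturation, it precipitates first.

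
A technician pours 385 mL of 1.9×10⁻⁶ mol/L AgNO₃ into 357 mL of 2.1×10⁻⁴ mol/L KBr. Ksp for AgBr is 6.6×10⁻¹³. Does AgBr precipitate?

Yes

After mixing, V = 385 mL + 357 mL = 742 mL.
[Ag⁺] = (1.9×10⁻⁶)(385)/742 = 9.9×10⁻⁷ mol/L
[Br⁻] = (2.1×10⁻⁴)(357)/742 = 1.0×10⁻⁴ mol/L
Q = [Ag⁺][Br⁻] = 1.0×10⁻¹⁰
Q = 1.0×10⁻¹⁰ > Ksp = 6.6×10⁻¹³, so the solution is supersaturated and AgBr precipitates.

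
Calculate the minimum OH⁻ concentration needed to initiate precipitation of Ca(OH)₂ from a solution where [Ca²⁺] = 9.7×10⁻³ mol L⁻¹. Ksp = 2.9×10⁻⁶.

1.7×10⁻² M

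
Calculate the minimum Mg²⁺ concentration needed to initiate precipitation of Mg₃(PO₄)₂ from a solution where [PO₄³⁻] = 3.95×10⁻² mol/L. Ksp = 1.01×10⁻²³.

A salt starts to precipitate once the ion product Q reaches its Ksp.
Mg₃(PO₄)₂(s) ⇌ 3 Mg²⁺(aq) + 2 PO₄³⁻(aq)
Ksp = [Mg²⁺]^3[PO₄³⁻]^2 = [Mg²⁺]^3(3.95×10⁻²)^2
[Mg²⁺]^3 = 1.01×10⁻²³ / (3.95×10⁻²)^2 = 6.47×10⁻²¹
[Mg²⁺] = 1.86×10⁻⁷ mol/L

1.86×10⁻⁷ M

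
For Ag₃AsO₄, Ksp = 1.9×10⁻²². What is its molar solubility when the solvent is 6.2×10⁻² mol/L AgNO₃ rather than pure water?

Ag₃AsO₄(s) ⇌ 3 Ag⁺(aq) + AsO₄³⁻(aq)
The solution already contains Ag⁺ at 6.2×10⁻² mol/L. Let s be the molar solubility of Ag₃AsO₄.
[Ag⁺] ≈ 6.2×10⁻² mol/L (common ion dominates); [AsO₄³⁻] = s.
Ksp = [Ag⁺]^3[AsO₄³⁻] = (6.2×10⁻²)^3s
s = 1.9×10⁻²² / (6.2×10⁻²)^3 = 8.0×10⁻¹⁹
s = 8.0×10⁻¹⁹ mol/L

8.0×10⁻¹⁹ M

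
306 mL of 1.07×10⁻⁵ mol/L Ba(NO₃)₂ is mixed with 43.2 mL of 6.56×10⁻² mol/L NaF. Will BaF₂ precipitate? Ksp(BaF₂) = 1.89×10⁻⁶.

No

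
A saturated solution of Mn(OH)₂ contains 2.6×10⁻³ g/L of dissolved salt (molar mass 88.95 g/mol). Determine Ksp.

Ksp = 1.0×10⁻¹³

s = (2.6×10⁻³ g L⁻¹)/(88.95 g mol⁻¹) = 2.923×10⁻⁵ M
Mn(OH)₂(s) ⇌ Mn²⁺(aq) + 2 OH⁻(aq)
With molar solubility s: [Mn²⁺] = s, [OH⁻] = 2s.
Ksp = [Mn²⁺][OH⁻]^2 = s · (2s)^2 = 4s^3
Ksp = 4 × (2.923×10⁻⁵)^3 = 1.0×10⁻¹³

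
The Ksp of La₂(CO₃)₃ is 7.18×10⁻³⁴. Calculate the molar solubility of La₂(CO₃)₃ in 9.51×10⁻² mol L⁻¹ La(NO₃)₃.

La₂(CO₃)₃(s) ⇌ 2 La³⁺(aq) + 3 CO₃²⁻(aq)
Let s be the solubility of La₂(CO₃)₃ here. The common ion gives [La³⁺] ≈ 9.51×10⁻² mol L⁻¹, and [CO₃²⁻] = 3s.
Ksp = [La³⁺]^2[CO₃²⁻]^3 = (9.51×10⁻²)^2(3s)^3
(3s)^3 = 7.18×10⁻³⁴ / (9.51×10⁻²)^2 = 7.94×10⁻³²
s = 1.43×10⁻¹¹ mol L⁻¹

1.43×10⁻¹¹ M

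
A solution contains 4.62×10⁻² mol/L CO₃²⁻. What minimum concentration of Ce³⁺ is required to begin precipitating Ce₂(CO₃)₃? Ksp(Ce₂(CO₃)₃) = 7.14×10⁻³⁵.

8.51×10⁻¹⁶ M

A salt starts to precipitate once the ion product Q reaches its Ksp.
Ce₂(CO₃)₃(s) ⇌ 2 Ce³⁺(aq) + 3 CO₃²⁻(aq)
Ksp = [Ce³⁺]^2[CO₃²⁻]^3 = [Ce³⁺]^2(4.62×10⁻²)^3
[Ce³⁺]^2 = 7.14×10⁻³⁵ / (4.62×10⁻²)^3 = 7.24×10⁻³¹
[Ce³⁺] = 8.51×10⁻¹⁶ mol/L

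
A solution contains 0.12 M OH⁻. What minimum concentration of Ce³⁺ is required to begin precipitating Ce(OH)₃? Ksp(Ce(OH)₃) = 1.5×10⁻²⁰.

A salt starts to precipitate once the ion product Q reaches its Ksp.
Ce(OH)₃(s) ⇌ Ce³⁺(aq) + 3 OH⁻(aq)
Ksp = [Ce³⁺][OH⁻]^3 = [Ce³⁺](0.12)^3
[Ce³⁺] = 1.5×10⁻²⁰ / (0.12)^3 = 8.7×10⁻¹⁸
[Ce³⁺] = 8.7×10⁻¹⁸ M

8.7×10⁻¹⁸ M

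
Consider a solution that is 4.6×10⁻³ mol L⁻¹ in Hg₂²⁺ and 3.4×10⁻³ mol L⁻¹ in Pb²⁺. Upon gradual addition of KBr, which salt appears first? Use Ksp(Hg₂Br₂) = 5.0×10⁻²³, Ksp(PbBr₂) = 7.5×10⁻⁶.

Hg₂Br₂

The threshold for precipitation is Q = Ksp.
For Hg₂Br₂: [Br⁻] = (Ksp/[Hg₂²⁺])^(1/2) = 1.0×10⁻¹⁰ mol L⁻¹
For PbBr₂: [Br⁻] = (Ksp/[Pb²⁺])^(1/2) = 4.7×10⁻² mol L⁻¹
Hg₂Br₂ requires the lower [Br⁻], so it precipitates first.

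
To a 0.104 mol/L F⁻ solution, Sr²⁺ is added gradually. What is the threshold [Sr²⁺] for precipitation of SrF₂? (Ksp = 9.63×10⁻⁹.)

8.90×10⁻⁷ M

Precipitation begins when Q = Ksp.
SrF₂(s) ⇌ Sr²⁺(aq) + 2 F⁻(aq)
Ksp = [Sr²⁺][F⁻]^2 = [Sr²⁺](0.104)^2
[Sr²⁺] = 9.63×10⁻⁹ / (0.104)^2 = 8.90×10⁻⁷
[Sr²⁺] = 8.90×10⁻⁷ mol/L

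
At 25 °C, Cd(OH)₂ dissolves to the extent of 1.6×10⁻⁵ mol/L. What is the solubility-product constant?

Ksp = 1.6×10⁻¹⁴

Cd(OH)₂(s) ⇌ Cd²⁺(aq) + 2 OH⁻(aq)
For each mole of Cd(OH)₂ that dissolves per liter, [Cd²⁺] = s and [OH⁻] = 2s; let s denote this solubility.
Ksp = [Cd²⁺][OH⁻]^2 = s · (2s)^2 = 4s^3
Ksp = 4 × (1.6×10⁻⁵)^3 = 1.6×10⁻¹⁴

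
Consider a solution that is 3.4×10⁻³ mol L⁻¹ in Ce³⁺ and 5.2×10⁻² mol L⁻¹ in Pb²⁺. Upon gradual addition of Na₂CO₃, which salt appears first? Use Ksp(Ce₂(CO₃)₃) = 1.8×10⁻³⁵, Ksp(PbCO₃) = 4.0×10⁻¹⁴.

PbCO₃

Precipitation begins when Q = Ksp.
For Ce₂(CO₃)₃: [CO₃²⁻] = (Ksp/[Ce³⁺]^2)^(1/3) = 1.2×10⁻¹⁰ mol L⁻¹
For PbCO₃: [CO₃²⁻] = (Ksp/[Pb²⁺]) = 7.7×10⁻¹³ mol L⁻¹
The smaller threshold [CO₃²⁻] is reached first, so PbCO₃ precipitates first.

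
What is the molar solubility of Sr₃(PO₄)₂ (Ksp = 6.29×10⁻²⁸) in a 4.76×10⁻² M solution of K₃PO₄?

Sr₃(PO₄)₂(s) ⇌ 3 Sr²⁺(aq) + 2 PO₄³⁻(aq)
With PO₄³⁻ already at 4.76×10⁻² M and s small, take [PO₄³⁻] ≈ 4.76×10⁻² M and [Sr²⁺] = 3s.
Ksp = [Sr²⁺]^3[PO₄³⁻]^2 = (3s)^3(4.76×10⁻²)^2
(3s)^3 = 6.29×10⁻²⁸ / (4.76×10⁻²)^2 = 2.78×10⁻²⁵
s = 2.17×10⁻⁹ M

2.17×10⁻⁹ M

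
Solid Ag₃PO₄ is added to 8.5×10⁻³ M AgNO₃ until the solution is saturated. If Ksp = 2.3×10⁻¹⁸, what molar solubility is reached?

Ag₃PO₄(s) ⇌ 3 Ag⁺(aq) + PO₄³⁻(aq)
Let s be the solubility of Ag₃PO₄ here. The common ion gives [Ag⁺] ≈ 8.5×10⁻³ M, and [PO₄³⁻] = s.
Ksp = [Ag⁺]^3[PO₄³⁻] = (8.5×10⁻³)^3s
s = 2.3×10⁻¹⁸ / (8.5×10⁻³)^3 = 3.7×10⁻¹²
s = 3.7×10⁻¹² M

3.7×10⁻¹² M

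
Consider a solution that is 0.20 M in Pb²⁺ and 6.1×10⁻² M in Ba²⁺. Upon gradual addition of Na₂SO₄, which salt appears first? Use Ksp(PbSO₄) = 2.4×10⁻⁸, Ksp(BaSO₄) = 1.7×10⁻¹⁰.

BaSO₄

Each salt precipitates once Q = Ksp for that salt.
For PbSO₄: [SO₄²⁻] = (Ksp/[Pb²⁺]) = 1.2×10⁻⁷ M
For BaSO₄: [SO₄²⁻] = (Ksp/[Ba²⁺]) = 2.8×10⁻⁹ M
BaSO₄ requires the lower [SO₄²⁻], so it precipitates first.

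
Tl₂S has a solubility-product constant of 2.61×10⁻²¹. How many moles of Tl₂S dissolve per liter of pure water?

8.67×10⁻⁸ M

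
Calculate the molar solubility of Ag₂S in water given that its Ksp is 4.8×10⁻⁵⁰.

Ag₂S(s) ⇌ 2 Ag⁺(aq) + S²⁻(aq)
For each mole of Ag₂S that dissolves per liter, [Ag⁺] = 2s and [S²⁻] = s; let s denote this solubility.
Ksp = [Ag⁺]^2[S²⁻] = (2s)^2 · s = 4s^3
4s^3 = 4.8×10⁻⁵⁰  ⇒  s^3 = 1.2×10⁻⁵⁰
s = 2.3×10⁻¹⁷ M

2.3×10⁻¹⁷ M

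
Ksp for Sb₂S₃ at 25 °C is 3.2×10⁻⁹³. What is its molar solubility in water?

Sb₂S₃(s) ⇌ 2 Sb³⁺(aq) + 3 S²⁻(aq)
If s mol/L of Sb₂S₃ dissolves, [Sb³⁺] = 2s and [S²⁻] = 3s.
Ksp = [Sb³⁺]^2[S²⁻]^3 = (2s)^2 · (3s)^3 = 108s^5
108s^5 = 3.2×10⁻⁹³  ⇒  s^5 = 3.0×10⁻⁹⁵
s = (3.0×10⁻⁹⁵)^(1/5) = 1.2×10⁻¹⁹ mol L⁻¹

1.2×10⁻¹⁹ M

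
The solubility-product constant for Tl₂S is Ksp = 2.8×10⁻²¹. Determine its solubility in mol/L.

8.9×10⁻⁸ M

Tl₂S(s) ⇌ 2 Tl⁺(aq) + S²⁻(aq)
If s mol/L of Tl₂S dissolves, [Tl⁺] = 2s and [S²⁻] = s.
Ksp = [Tl⁺]^2[S²⁻] = (2s)^2 · s = 4s^3
4s^3 = 2.8×10⁻²¹  ⇒  s^3 = 7.0×10⁻²²
s = (7.0×10⁻²²)^(1/3) = 8.9×10⁻⁸ mol/L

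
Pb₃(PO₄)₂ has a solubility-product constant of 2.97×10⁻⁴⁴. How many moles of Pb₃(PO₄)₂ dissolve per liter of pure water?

7.72×10⁻¹⁰ M

Pb₃(PO₄)₂(s) ⇌ 3 Pb²⁺(aq) + 2 PO₄³⁻(aq)
Call the molar solubility s, so that [Pb²⁺] = 3s and [PO₄³⁻] = 2s.
Ksp = [Pb²⁺]^3[PO₄³⁻]^2 = (3s)^3 · (2s)^2 = 108s^5
108s^5 = 2.97×10⁻⁴⁴  ⇒  s^5 = 2.75×10⁻⁴⁶
s = 7.72×10⁻¹⁰ M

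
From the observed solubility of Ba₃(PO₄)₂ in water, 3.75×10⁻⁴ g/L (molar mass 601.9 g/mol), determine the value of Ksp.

Ksp = 1.01×10⁻²⁹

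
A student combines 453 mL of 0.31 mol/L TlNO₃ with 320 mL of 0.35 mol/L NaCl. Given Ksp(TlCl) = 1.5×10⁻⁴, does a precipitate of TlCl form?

Yes

After mixing, V = 453 mL + 320 mL = 773 mL.
[Tl⁺] = (0.31)(453)/773 = 0.18 mol/L
[Cl⁻] = (0.35)(320)/773 = 0.14 mol/L
Q = [Tl⁺][Cl⁻] = 2.6×10⁻²
Because Q > Ksp (2.6×10⁻² vs 1.5×10⁻⁴), a precipitate of TlCl forms.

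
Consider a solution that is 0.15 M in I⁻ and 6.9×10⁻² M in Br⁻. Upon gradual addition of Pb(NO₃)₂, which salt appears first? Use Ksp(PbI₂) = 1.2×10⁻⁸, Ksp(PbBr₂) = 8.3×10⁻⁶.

PbI₂

Each salt precipitates once Q = Ksp for that salt.
For PbI₂: [Pb²⁺] = (Ksp/[I⁻]^2) = 5.3×10⁻⁷ M
For PbBr₂: [Pb²⁺] = (Ksp/[Br⁻]^2) = 1.7×10⁻³ M
The smaller threshold [Pb²⁺] is reached first, so PbI₂ precipitates first.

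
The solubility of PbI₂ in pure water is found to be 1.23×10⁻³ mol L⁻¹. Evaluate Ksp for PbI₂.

PbI₂(s) ⇌ Pb²⁺(aq) + 2 I⁻(aq)
With molar solubility s: [Pb²⁺] = s, [I⁻] = 2s.
Ksp = [Pb²⁺][I⁻]^2 = s · (2s)^2 = 4s^3
Ksp = 4 × (1.23×10⁻³)^3 = 7.44×10⁻⁹

Ksp = 7.44×10⁻⁹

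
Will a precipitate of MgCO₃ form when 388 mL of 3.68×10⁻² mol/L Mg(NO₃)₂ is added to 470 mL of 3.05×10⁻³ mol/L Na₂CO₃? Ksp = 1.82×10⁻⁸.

The combined volume is 858 mL.
[Mg²⁺] = (3.68×10⁻²)(388)/858 = 1.66×10⁻² mol/L
[CO₃²⁻] = (3.05×10⁻³)(470)/858 = 1.67×10⁻³ mol/L
Q = [Mg²⁺][CO₃²⁻] = 2.78×10⁻⁵
Q = 2.78×10⁻⁵ > Ksp = 1.82×10⁻⁸, so the solution is supersaturated and MgCO₃ precipitates.

Yes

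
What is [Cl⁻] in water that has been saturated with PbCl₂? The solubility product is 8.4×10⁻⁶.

PbCl₂(s) ⇌ Pb²⁺(aq) + 2 Cl⁻(aq)
Call the molar solubility s, so that [Pb²⁺] = s and [Cl⁻] = 2s.
Ksp = [Pb²⁺][Cl⁻]^2 = s · (2s)^2 = 4s^3 = 8.4×10⁻⁶
s = 1.3×10⁻² mol L⁻¹
[Cl⁻] = 2s = 2.6×10⁻² mol L⁻¹

2.6×10⁻² M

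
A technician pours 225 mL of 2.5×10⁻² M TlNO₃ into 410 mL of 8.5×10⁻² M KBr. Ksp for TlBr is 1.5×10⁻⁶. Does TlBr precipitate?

Yes

The combined volume is 635 mL.
[Tl⁺] = (2.5×10⁻²)(225)/635 = 8.9×10⁻³ M
[Br⁻] = (8.5×10⁻²)(410)/635 = 5.5×10⁻² M
Q = [Tl⁺][Br⁻] = 4.9×10⁻⁴
Because Q > Ksp (4.9×10⁻⁴ vs 1.5×10⁻⁶), a precipitate of TlBr forms.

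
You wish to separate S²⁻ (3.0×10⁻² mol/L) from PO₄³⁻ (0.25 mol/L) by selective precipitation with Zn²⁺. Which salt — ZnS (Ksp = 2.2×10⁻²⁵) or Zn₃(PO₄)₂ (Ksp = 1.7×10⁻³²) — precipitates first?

ZnS

Each salt precipitates once Q = Ksp for that salt.
For ZnS: [Zn²⁺] = (Ksp/[S²⁻]) = 7.3×10⁻²⁴ mol/L
For Zn₃(PO₄)₂: [Zn²⁺] = (Ksp/[PO₄³⁻]^2)^(1/3) = 6.5×10⁻¹¹ mol/L
The smaller threshold [Zn²⁺] is reached first, so ZnS precipitates first.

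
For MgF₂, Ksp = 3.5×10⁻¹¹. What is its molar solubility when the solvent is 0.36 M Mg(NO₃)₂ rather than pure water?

MgF₂(s) ⇌ Mg²⁺(aq) + 2 F⁻(aq)
With Mg²⁺ already at 0.36 M and s small, take [Mg²⁺] ≈ 0.36 M and [F⁻] = 2s.
Ksp = [Mg²⁺][F⁻]^2 = (0.36)(2s)^2
(2s)^2 = 3.5×10⁻¹¹ / (0.36) = 9.7×10⁻¹¹
s = 4.9×10⁻⁶ M

4.9×10⁻⁶ M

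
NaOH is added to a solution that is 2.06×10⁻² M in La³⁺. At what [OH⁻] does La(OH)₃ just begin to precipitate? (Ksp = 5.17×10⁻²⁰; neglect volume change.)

1.36×10⁻⁶ M

A salt starts to precipitate once the ion product Q reaches its Ksp.
La(OH)₃(s) ⇌ La³⁺(aq) + 3 OH⁻(aq)
Ksp = [La³⁺][OH⁻]^3 = [OH⁻]^3(2.06×10⁻²)
[OH⁻]^3 = 5.17×10⁻²⁰ / (2.06×10⁻²) = 2.51×10⁻¹⁸
[OH⁻] = 1.36×10⁻⁶ M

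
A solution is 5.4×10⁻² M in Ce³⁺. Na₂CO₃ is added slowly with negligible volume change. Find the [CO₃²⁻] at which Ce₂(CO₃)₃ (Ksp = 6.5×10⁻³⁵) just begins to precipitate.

The threshold for precipitation is Q = Ksp.
Ce₂(CO₃)₃(s) ⇌ 2 Ce³⁺(aq) + 3 CO₃²⁻(aq)
Ksp = [Ce³⁺]^2[CO₃²⁻]^3 = [CO₃²⁻]^3(5.4×10⁻²)^2
[CO₃²⁻]^3 = 6.5×10⁻³⁵ / (5.4×10⁻²)^2 = 2.2×10⁻³²
[CO₃²⁻] = 2.8×10⁻¹¹ M

2.8×10⁻¹¹ M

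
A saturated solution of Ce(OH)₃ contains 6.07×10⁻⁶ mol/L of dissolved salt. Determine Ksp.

Ce(OH)₃(s) ⇌ Ce³⁺(aq) + 3 OH⁻(aq)
Call the molar solubility s, so that [Ce³⁺] = s and [OH⁻] = 3s.
Ksp = [Ce³⁺][OH⁻]^3 = s · (3s)^3 = 27s^4
Ksp = 27 × (6.07×10⁻⁶)^4 = 3.67×10⁻²⁰

Ksp = 3.67×10⁻²⁰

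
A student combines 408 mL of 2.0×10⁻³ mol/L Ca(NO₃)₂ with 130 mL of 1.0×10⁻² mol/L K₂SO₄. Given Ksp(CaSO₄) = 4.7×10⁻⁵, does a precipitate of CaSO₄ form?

No

Total volume after mixing = 408 + 130 = 538 mL.
[Ca²⁺] = (2.0×10⁻³)(408)/538 = 1.5×10⁻³ mol/L
[SO₄²⁻] = (1.0×10⁻²)(130)/538 = 2.4×10⁻³ mol/L
Q = [Ca²⁺][SO₄²⁻] = 3.7×10⁻⁶
Q = 3.7×10⁻⁶ < Ksp = 4.7×10⁻⁵, so the solution is unsaturated and no precipitate forms.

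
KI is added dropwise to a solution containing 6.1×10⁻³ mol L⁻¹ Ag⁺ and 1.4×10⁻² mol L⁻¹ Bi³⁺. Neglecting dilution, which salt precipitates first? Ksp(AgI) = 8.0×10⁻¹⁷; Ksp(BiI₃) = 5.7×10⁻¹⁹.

A salt starts to precipitate once the ion product Q reaches its Ksp.
For AgI: [I⁻] = (Ksp/[Ag⁺]) = 1.3×10⁻¹⁴ mol L⁻¹
For BiI₃: [I⁻] = (Ksp/[Bi³⁺])^(1/3) = 3.4×10⁻⁶ mol L⁻¹
AgI requires the lower [I⁻], so it precipitates first.

AgI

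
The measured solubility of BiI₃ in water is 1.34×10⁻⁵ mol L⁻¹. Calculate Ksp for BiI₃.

Ksp = 8.71×10⁻¹⁹

BiI₃(s) ⇌ Bi³⁺(aq) + 3 I⁻(aq)
Call the molar solubility s, so that [Bi³⁺] = s and [I⁻] = 3s.
Ksp = [Bi³⁺][I⁻]^3 = s · (3s)^3 = 27s^4
Ksp = 27 × (1.34×10⁻⁵)^4 = 8.71×10⁻¹⁹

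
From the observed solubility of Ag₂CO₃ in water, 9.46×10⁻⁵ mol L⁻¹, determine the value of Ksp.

Ag₂CO₃(s) ⇌ 2 Ag⁺(aq) + CO₃²⁻(aq)
For each mole of Ag₂CO₃ that dissolves per liter, [Ag⁺] = 2s and [CO₃²⁻] = s; let s denote this solubility.
Ksp = [Ag⁺]^2[CO₃²⁻] = (2s)^2 · s = 4s^3
Ksp = 4 × (9.46×10⁻⁵)^3 = 3.39×10⁻¹²

Ksp = 3.39×10⁻¹²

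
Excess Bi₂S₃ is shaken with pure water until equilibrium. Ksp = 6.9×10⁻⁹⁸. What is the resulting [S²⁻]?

Bi₂S₃(s) ⇌ 2 Bi³⁺(aq) + 3 S²⁻(aq)
If s mol/L of Bi₂S₃ dissolves, [Bi³⁺] = 2s and [S²⁻] = 3s.
Ksp = [Bi³⁺]^2[S²⁻]^3 = (2s)^2 · (3s)^3 = 108s^5 = 6.9×10⁻⁹⁸
s = 1.4×10⁻²⁰ M
[S²⁻] = 3s = 4.3×10⁻²⁰ M

4.3×10⁻²⁰ M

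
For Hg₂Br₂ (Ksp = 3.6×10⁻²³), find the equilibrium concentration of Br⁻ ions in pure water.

4.2×10⁻⁸ M

Hg₂Br₂(s) ⇌ Hg₂²⁺(aq) + 2 Br⁻(aq)
With molar solubility s: [Hg₂²⁺] = s, [Br⁻] = 2s.
Ksp = [Hg₂²⁺][Br⁻]^2 = s · (2s)^2 = 4s^3 = 3.6×10⁻²³
s = 2.1×10⁻⁸ mol/L
[Br⁻] = 2s = 4.2×10⁻⁸ mol/L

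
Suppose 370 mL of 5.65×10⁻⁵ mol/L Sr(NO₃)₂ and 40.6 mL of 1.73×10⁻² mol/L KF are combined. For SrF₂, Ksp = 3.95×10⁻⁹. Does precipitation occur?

After mixing, V = 370 mL + 40.6 mL = 410.6 mL.
[Sr²⁺] = (5.65×10⁻⁵)(370)/410.6 = 5.09×10⁻⁵ mol/L
[F⁻] = (1.73×10⁻²)(40.6)/410.6 = 1.71×10⁻³ mol/L
Q = [Sr²⁺][F⁻]^2 = 1.49×10⁻¹⁰
Since Q (1.49×10⁻¹⁰) is less than Ksp (3.95×10⁻⁹), no SrF₂ precipitates.

No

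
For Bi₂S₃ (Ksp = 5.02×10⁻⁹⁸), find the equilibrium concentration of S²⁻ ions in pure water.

4.08×10⁻²⁰ M

Bi₂S₃(s) ⇌ 2 Bi³⁺(aq) + 3 S²⁻(aq)
Call the molar solubility s, so that [Bi³⁺] = 2s and [S²⁻] = 3s.
Ksp = [Bi³⁺]^2[S²⁻]^3 = (2s)^2 · (3s)^3 = 108s^5 = 5.02×10⁻⁹⁸
s = 1.36×10⁻²⁰ M
[S²⁻] = 3s = 4.08×10⁻²⁰ M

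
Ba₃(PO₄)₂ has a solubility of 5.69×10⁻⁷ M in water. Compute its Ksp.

Ba₃(PO₄)₂(s) ⇌ 3 Ba²⁺(aq) + 2 PO₄³⁻(aq)
For each mole of Ba₃(PO₄)₂ that dissolves per liter, [Ba²⁺] = 3s and [PO₄³⁻] = 2s; let s denote this solubility.
Ksp = [Ba²⁺]^3[PO₄³⁻]^2 = (3s)^3 · (2s)^2 = 108s^5
Ksp = 108 × (5.69×10⁻⁷)^5 = 6.44×10⁻³⁰

Ksp = 6.44×10⁻³⁰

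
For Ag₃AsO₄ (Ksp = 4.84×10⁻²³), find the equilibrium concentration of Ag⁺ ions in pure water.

3.47×10⁻⁶ M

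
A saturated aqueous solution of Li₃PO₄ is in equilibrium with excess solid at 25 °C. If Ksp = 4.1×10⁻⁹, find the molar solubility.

3.5×10⁻³ M

Li₃PO₄(s) ⇌ 3 Li⁺(aq) + PO₄³⁻(aq)
If s mol/L of Li₃PO₄ dissolves, [Li⁺] = 3s and [PO₄³⁻] = s.
Ksp = [Li⁺]^3[PO₄³⁻] = (3s)^3 · s = 27s^4
27s^4 = 4.1×10⁻⁹  ⇒  s^4 = 1.5×10⁻¹⁰
s = 3.5×10⁻³ mol L⁻¹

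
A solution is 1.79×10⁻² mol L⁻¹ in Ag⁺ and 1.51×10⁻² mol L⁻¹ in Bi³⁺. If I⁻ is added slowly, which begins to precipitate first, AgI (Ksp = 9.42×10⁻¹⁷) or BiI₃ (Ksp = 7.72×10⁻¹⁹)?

The threshold for precipitation is Q = Ksp.
For AgI: [I⁻] = (Ksp/[Ag⁺]) = 5.26×10⁻¹⁵ mol L⁻¹
For BiI₃: [I⁻] = (Ksp/[Bi³⁺])^(1/3) = 3.71×10⁻⁶ mol L⁻¹
AgI requires the lower [I⁻], so it precipitates first.

AgI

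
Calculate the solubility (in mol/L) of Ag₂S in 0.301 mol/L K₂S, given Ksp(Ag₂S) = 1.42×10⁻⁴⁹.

Ag₂S(s) ⇌ 2 Ag⁺(aq) + S²⁻(aq)
With S²⁻ already at 0.301 mol/L and s small, take [S²⁻] ≈ 0.301 mol/L and [Ag⁺] = 2s.
Ksp = [Ag⁺]^2[S²⁻] = (2s)^2(0.301)
(2s)^2 = 1.42×10⁻⁴⁹ / (0.301) = 4.72×10⁻⁴⁹
s = 3.43×10⁻²⁵ mol/L

3.43×10⁻²⁵ M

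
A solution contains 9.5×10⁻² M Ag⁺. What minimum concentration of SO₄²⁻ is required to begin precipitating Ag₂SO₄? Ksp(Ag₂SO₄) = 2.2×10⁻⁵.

Each salt precipitates once Q = Ksp for that salt.
Ag₂SO₄(s) ⇌ 2 Ag⁺(aq) + SO₄²⁻(aq)
Ksp = [Ag⁺]^2[SO₄²⁻] = [SO₄²⁻](9.5×10⁻²)^2
[SO₄²⁻] = 2.2×10⁻⁵ / (9.5×10⁻²)^2 = 2.4×10⁻³
[SO₄²⁻] = 2.4×10⁻³ M

2.4×10⁻³ M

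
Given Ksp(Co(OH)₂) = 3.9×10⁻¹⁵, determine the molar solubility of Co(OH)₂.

Co(OH)₂(s) ⇌ Co²⁺(aq) + 2 OH⁻(aq)
Call the molar solubility s, so that [Co²⁺] = s and [OH⁻] = 2s.
Ksp = [Co²⁺][OH⁻]^2 = s · (2s)^2 = 4s^3
4s^3 = 3.9×10⁻¹⁵  ⇒  s^3 = 9.8×10⁻¹⁶
Taking the 3rd root, s = 9.9×10⁻⁶ M.

9.9×10⁻⁶ M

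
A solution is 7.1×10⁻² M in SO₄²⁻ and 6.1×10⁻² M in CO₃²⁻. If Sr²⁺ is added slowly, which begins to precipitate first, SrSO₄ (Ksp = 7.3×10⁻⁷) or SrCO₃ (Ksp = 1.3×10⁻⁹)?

Precipitation begins when Q = Ksp.
For SrSO₄: [Sr²⁺] = (Ksp/[SO₄²⁻]) = 1.0×10⁻⁵ M
For SrCO₃: [Sr²⁺] = (Ksp/[CO₃²⁻]) = 2.1×10⁻⁸ M
Since SrCO₃ needs less Sr²⁺ to reach saturation, it precipitates first.

SrCO₃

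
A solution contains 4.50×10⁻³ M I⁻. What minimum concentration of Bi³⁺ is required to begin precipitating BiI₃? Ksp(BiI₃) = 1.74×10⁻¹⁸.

1.91×10⁻¹¹ M

The threshold for precipitation is Q = Ksp.
BiI₃(s) ⇌ Bi³⁺(aq) + 3 I⁻(aq)
Ksp = [Bi³⁺][I⁻]^3 = [Bi³⁺](4.50×10⁻³)^3
[Bi³⁺] = 1.74×10⁻¹⁸ / (4.50×10⁻³)^3 = 1.91×10⁻¹¹
[Bi³⁺] = 1.91×10⁻¹¹ M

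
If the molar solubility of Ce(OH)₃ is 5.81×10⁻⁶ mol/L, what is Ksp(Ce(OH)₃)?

Ksp = 3.08×10⁻²⁰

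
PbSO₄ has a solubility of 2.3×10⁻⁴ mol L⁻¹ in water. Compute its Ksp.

PbSO₄(s) ⇌ Pb²⁺(aq) + SO₄²⁻(aq)
Let s be the molar solubility. Then [Pb²⁺] = s and [SO₄²⁻] = s.
Ksp = [Pb²⁺][SO₄²⁻] = s · s = s^2
Ksp = (2.3×10⁻⁴)^2 = 5.3×10⁻⁸

Ksp = 5.3×10⁻⁸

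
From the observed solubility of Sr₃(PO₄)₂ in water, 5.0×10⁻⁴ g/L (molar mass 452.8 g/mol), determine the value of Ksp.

Ksp = 1.8×10⁻²⁸

Convert to molarity: s = 5.0×10⁻⁴ / 452.8 = 1.104×10⁻⁶ mol/L
Sr₃(PO₄)₂(s) ⇌ 3 Sr²⁺(aq) + 2 PO₄³⁻(aq)
Let s be the molar solubility. Then [Sr²⁺] = 3s and [PO₄³⁻] = 2s.
Ksp = [Sr²⁺]^3[PO₄³⁻]^2 = (3s)^3 · (2s)^2 = 108s^5
Ksp = 108 × (1.104×10⁻⁶)^5 = 1.8×10⁻²⁸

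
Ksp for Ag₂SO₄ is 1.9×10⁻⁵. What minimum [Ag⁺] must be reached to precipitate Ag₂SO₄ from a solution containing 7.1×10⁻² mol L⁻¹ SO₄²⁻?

Precipitation begins when Q = Ksp.
Ag₂SO₄(s) ⇌ 2 Ag⁺(aq) + SO₄²⁻(aq)
Ksp = [Ag⁺]^2[SO₄²⁻] = [Ag⁺]^2(7.1×10⁻²)
[Ag⁺]^2 = 1.9×10⁻⁵ / (7.1×10⁻²) = 2.7×10⁻⁴
[Ag⁺] = 1.6×10⁻² mol L⁻¹

1.6×10⁻² M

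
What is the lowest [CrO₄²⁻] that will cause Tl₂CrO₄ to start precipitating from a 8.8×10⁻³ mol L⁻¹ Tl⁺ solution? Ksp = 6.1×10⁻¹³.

Each salt precipitates once Q = Ksp for that salt.
Tl₂CrO₄(s) ⇌ 2 Tl⁺(aq) + CrO₄²⁻(aq)
Ksp = [Tl⁺]^2[CrO₄²⁻] = [CrO₄²⁻](8.8×10⁻³)^2
[CrO₄²⁻] = 6.1×10⁻¹³ / (8.8×10⁻³)^2 = 7.9×10⁻⁹
[CrO₄²⁻] = 7.9×10⁻⁹ mol L⁻¹

7.9×10⁻⁹ M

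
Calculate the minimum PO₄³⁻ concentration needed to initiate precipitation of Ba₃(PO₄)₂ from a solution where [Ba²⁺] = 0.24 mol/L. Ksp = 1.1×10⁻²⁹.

2.8×10⁻¹⁴ M

A salt starts to precipitate once the ion product Q reaches its Ksp.
Ba₃(PO₄)₂(s) ⇌ 3 Ba²⁺(aq) + 2 PO₄³⁻(aq)
Ksp = [Ba²⁺]^3[PO₄³⁻]^2 = [PO₄³⁻]^2(0.24)^3
[PO₄³⁻]^2 = 1.1×10⁻²⁹ / (0.24)^3 = 8.0×10⁻²⁸
[PO₄³⁻] = 2.8×10⁻¹⁴ mol/L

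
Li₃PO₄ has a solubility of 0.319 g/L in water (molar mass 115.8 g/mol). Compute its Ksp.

Ksp = 1.55×10⁻⁹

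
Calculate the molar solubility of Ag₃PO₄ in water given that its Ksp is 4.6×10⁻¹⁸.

Ag₃PO₄(s) ⇌ 3 Ag⁺(aq) + PO₄³⁻(aq)
Let s be the molar solubility. Then [Ag⁺] = 3s and [PO₄³⁻] = s.
Ksp = [Ag⁺]^3[PO₄³⁻] = (3s)^3 · s = 27s^4
27s^4 = 4.6×10⁻¹⁸  ⇒  s^4 = 1.7×10⁻¹⁹
s = (1.7×10⁻¹⁹)^(1/4) = 2.0×10⁻⁵ mol/L

2.0×10⁻⁵ M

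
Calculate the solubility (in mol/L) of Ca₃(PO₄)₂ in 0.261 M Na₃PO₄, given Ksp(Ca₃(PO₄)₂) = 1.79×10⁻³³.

Ca₃(PO₄)₂(s) ⇌ 3 Ca²⁺(aq) + 2 PO₄³⁻(aq)
With PO₄³⁻ already at 0.261 M and s small, take [PO₄³⁻] ≈ 0.261 M and [Ca²⁺] = 3s.
Ksp = [Ca²⁺]^3[PO₄³⁻]^2 = (3s)^3(0.261)^2
(3s)^3 = 1.79×10⁻³³ / (0.261)^2 = 2.63×10⁻³²
s = 9.91×10⁻¹² M

9.91×10⁻¹² M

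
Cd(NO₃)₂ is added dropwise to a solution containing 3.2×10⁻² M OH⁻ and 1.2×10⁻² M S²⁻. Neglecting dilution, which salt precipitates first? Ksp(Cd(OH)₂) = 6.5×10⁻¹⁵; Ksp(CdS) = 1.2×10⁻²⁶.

The threshold for precipitation is Q = Ksp.
For Cd(OH)₂: [Cd²⁺] = (Ksp/[OH⁻]^2) = 6.3×10⁻¹² M
For CdS: [Cd²⁺] = (Ksp/[S²⁻]) = 1.0×10⁻²⁴ M
Since CdS needs less Cd²⁺ to reach saturation, it precipitates first.

CdS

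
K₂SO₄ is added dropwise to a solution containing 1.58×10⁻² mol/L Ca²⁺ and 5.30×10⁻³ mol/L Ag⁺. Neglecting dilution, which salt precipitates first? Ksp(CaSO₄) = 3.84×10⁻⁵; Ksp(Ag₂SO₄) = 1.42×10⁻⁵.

A salt starts to precipitate once the ion product Q reaches its Ksp.
For CaSO₄: [SO₄²⁻] = (Ksp/[Ca²⁺]) = 2.43×10⁻³ mol/L
For Ag₂SO₄: [SO₄²⁻] = (Ksp/[Ag⁺]^2) = 0.506 mol/L
Since CaSO₄ needs less SO₄²⁻ to reach saturation, it precipitates first.

CaSO₄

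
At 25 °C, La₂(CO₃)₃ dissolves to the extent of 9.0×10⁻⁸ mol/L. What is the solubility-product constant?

Ksp = 6.4×10⁻³⁴

La₂(CO₃)₃(s) ⇌ 2 La³⁺(aq) + 3 CO₃²⁻(aq)
Let s be the molar solubility. Then [La³⁺] = 2s and [CO₃²⁻] = 3s.
Ksp = [La³⁺]^2[CO₃²⁻]^3 = (2s)^2 · (3s)^3 = 108s^5
Ksp = 108 × (9.0×10⁻⁸)^5 = 6.4×10⁻³⁴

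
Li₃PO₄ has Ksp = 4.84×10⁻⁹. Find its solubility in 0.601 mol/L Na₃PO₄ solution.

6.68×10⁻⁴ M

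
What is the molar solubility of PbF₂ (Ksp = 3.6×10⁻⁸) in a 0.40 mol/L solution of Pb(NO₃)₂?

PbF₂(s) ⇌ Pb²⁺(aq) + 2 F⁻(aq)
Let s be the solubility of PbF₂ here. The common ion gives [Pb²⁺] ≈ 0.40 mol/L, and [F⁻] = 2s.
Ksp = [Pb²⁺][F⁻]^2 = (0.40)(2s)^2
(2s)^2 = 3.6×10⁻⁸ / (0.40) = 9.0×10⁻⁸
s = 1.5×10⁻⁴ mol/L

1.5×10⁻⁴ M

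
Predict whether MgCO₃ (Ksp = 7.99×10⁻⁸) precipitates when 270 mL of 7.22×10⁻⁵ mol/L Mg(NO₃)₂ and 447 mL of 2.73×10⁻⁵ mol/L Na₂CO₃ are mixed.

The combined volume is 717 mL.
[Mg²⁺] = (7.22×10⁻⁵)(270)/717 = 2.72×10⁻⁵ mol/L
[CO₃²⁻] = (2.73×10⁻⁵)(447)/717 = 1.70×10⁻⁵ mol/L
Q = [Mg²⁺][CO₃²⁻] = 4.63×10⁻¹⁰
Q = 4.63×10⁻¹⁰ < Ksp = 7.99×10⁻⁸, so the solution is unsaturated and no precipitate forms.

No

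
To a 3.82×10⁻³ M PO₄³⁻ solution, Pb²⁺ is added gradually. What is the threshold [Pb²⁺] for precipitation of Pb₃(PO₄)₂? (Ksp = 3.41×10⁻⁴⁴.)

A salt starts to precipitate once the ion product Q reaches its Ksp.
Pb₃(PO₄)₂(s) ⇌ 3 Pb²⁺(aq) + 2 PO₄³⁻(aq)
Ksp = [Pb²⁺]^3[PO₄³⁻]^2 = [Pb²⁺]^3(3.82×10⁻³)^2
[Pb²⁺]^3 = 3.41×10⁻⁴⁴ / (3.82×10⁻³)^2 = 2.34×10⁻³⁹
[Pb²⁺] = 1.33×10⁻¹³ M

1.33×10⁻¹³ M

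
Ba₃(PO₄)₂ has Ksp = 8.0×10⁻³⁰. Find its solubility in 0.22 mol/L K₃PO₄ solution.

1.8×10⁻¹⁰ M

Ba₃(PO₄)₂(s) ⇌ 3 Ba²⁺(aq) + 2 PO₄³⁻(aq)
Let s be the solubility of Ba₃(PO₄)₂ here. The common ion gives [PO₄³⁻] ≈ 0.22 mol/L, and [Ba²⁺] = 3s.
Ksp = [Ba²⁺]^3[PO₄³⁻]^2 = (3s)^3(0.22)^2
(3s)^3 = 8.0×10⁻³⁰ / (0.22)^2 = 1.7×10⁻²⁸
s = 1.8×10⁻¹⁰ mol/L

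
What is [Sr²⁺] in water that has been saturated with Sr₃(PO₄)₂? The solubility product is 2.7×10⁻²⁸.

3.6×10⁻⁶ M

Sr₃(PO₄)₂(s) ⇌ 3 Sr²⁺(aq) + 2 PO₄³⁻(aq)
For each mole of Sr₃(PO₄)₂ that dissolves per liter, [Sr²⁺] = 3s and [PO₄³⁻] = 2s; let s denote this solubility.
Ksp = [Sr²⁺]^3[PO₄³⁻]^2 = (3s)^3 · (2s)^2 = 108s^5 = 2.7×10⁻²⁸
s = 1.2×10⁻⁶ mol L⁻¹
[Sr²⁺] = 3s = 3.6×10⁻⁶ mol L⁻¹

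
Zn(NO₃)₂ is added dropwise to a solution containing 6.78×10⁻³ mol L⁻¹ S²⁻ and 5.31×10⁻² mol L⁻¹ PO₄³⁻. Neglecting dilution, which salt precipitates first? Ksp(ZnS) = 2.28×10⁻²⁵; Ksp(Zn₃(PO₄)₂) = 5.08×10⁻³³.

Precipitation of each salt begins when its ion product equals Ksp.
For ZnS: [Zn²⁺] = (Ksp/[S²⁻]) = 3.36×10⁻²³ mol L⁻¹
For Zn₃(PO₄)₂: [Zn²⁺] = (Ksp/[PO₄³⁻]^2)^(1/3) = 1.22×10⁻¹⁰ mol L⁻¹
The smaller threshold [Zn²⁺] is reached first, so ZnS precipitates first.

ZnS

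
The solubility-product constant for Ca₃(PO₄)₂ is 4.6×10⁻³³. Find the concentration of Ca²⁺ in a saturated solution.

Ca₃(PO₄)₂(s) ⇌ 3 Ca²⁺(aq) + 2 PO₄³⁻(aq)
For each mole of Ca₃(PO₄)₂ that dissolves per liter, [Ca²⁺] = 3s and [PO₄³⁻] = 2s; let s denote this solubility.
Ksp = [Ca²⁺]^3[PO₄³⁻]^2 = (3s)^3 · (2s)^2 = 108s^5 = 4.6×10⁻³³
s = 1.3×10⁻⁷ M
[Ca²⁺] = 3s = 4.0×10⁻⁷ M

4.0×10⁻⁷ M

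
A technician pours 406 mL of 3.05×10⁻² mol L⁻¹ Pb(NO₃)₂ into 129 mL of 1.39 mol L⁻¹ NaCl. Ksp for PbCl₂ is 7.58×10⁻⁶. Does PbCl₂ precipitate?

The combined volume is 535 mL.
[Pb²⁺] = (3.05×10⁻²)(406)/535 = 2.31×10⁻² mol L⁻¹
[Cl⁻] = (1.39)(129)/535 = 0.335 mol L⁻¹
Q = [Pb²⁺][Cl⁻]^2 = 2.60×10⁻³
Q = 2.60×10⁻³ > Ksp = 7.58×10⁻⁶, so the solution is supersaturated and PbCl₂ precipitates.

Yes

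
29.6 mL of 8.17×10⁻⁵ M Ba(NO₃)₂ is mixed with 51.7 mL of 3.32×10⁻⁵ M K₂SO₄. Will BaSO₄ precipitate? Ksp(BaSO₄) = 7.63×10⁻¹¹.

Total volume after mixing = 29.6 + 51.7 = 81.3 mL.
[Ba²⁺] = (8.17×10⁻⁵)(29.6)/81.3 = 2.97×10⁻⁵ M
[SO₄²⁻] = (3.32×10⁻⁵)(51.7)/81.3 = 2.11×10⁻⁵ M
Q = [Ba²⁺][SO₄²⁻] = 6.28×10⁻¹⁰
Q = 6.28×10⁻¹⁰ > Ksp = 7.63×10⁻¹¹, so the solution is supersaturated and BaSO₄ precipitates.

Yes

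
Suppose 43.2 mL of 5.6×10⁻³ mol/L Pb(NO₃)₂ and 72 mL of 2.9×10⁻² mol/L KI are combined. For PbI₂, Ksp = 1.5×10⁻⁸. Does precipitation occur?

Yes

The combined volume is 115.2 mL.
[Pb²⁺] = (5.6×10⁻³)(43.2)/115.2 = 2.1×10⁻³ mol/L
[I⁻] = (2.9×10⁻²)(72)/115.2 = 1.8×10⁻² mol/L
Q = [Pb²⁺][I⁻]^2 = 6.9×10⁻⁷
Because Q > Ksp (6.9×10⁻⁷ vs 1.5×10⁻⁸), a precipitate of PbI₂ forms.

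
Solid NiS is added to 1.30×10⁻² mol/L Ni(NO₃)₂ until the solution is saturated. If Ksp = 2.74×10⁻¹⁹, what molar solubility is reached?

2.11×10⁻¹⁷ M

NiS(s) ⇌ Ni²⁺(aq) + S²⁻(aq)
Let s be the solubility of NiS here. The common ion gives [Ni²⁺] ≈ 1.30×10⁻² mol/L, and [S²⁻] = s.
Ksp = [Ni²⁺][S²⁻] = (1.30×10⁻²)s
s = 2.74×10⁻¹⁹ / (1.30×10⁻²) = 2.11×10⁻¹⁷
s = 2.11×10⁻¹⁷ mol/L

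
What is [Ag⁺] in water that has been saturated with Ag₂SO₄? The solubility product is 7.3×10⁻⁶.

2.4×10⁻² M

Ag₂SO₄(s) ⇌ 2 Ag⁺(aq) + SO₄²⁻(aq)
If s mol/L of Ag₂SO₄ dissolves, [Ag⁺] = 2s and [SO₄²⁻] = s.
Ksp = [Ag⁺]^2[SO₄²⁻] = (2s)^2 · s = 4s^3 = 7.3×10⁻⁶
s = 1.2×10⁻² mol L⁻¹
[Ag⁺] = 2s = 2.4×10⁻² mol L⁻¹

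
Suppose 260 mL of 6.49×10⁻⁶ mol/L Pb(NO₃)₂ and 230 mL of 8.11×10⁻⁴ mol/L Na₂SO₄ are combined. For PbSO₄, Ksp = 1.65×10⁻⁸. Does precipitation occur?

After mixing, V = 260 mL + 230 mL = 490 mL.
[Pb²⁺] = (6.49×10⁻⁶)(260)/490 = 3.44×10⁻⁶ mol/L
[SO₄²⁻] = (8.11×10⁻⁴)(230)/490 = 3.81×10⁻⁴ mol/L
Q = [Pb²⁺][SO₄²⁻] = 1.31×10⁻⁹
Q < Ksp (1.31×10⁻⁹ vs 1.65×10⁻⁸); the solution remains unsaturated and no precipitate forms.

No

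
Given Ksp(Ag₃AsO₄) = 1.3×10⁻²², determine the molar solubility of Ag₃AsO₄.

Ag₃AsO₄(s) ⇌ 3 Ag⁺(aq) + AsO₄³⁻(aq)
With molar solubility s: [Ag⁺] = 3s, [AsO₄³⁻] = s.
Ksp = [Ag⁺]^3[AsO₄³⁻] = (3s)^3 · s = 27s^4
27s^4 = 1.3×10⁻²²  ⇒  s^4 = 4.8×10⁻²⁴
s = (4.8×10⁻²⁴)^(1/4) = 1.5×10⁻⁶ M

1.5×10⁻⁶ M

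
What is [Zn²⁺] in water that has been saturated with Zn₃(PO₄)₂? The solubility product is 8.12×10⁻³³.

Zn₃(PO₄)₂(s) ⇌ 3 Zn²⁺(aq) + 2 PO₄³⁻(aq)
If s mol/L of Zn₃(PO₄)₂ dissolves, [Zn²⁺] = 3s and [PO₄³⁻] = 2s.
Ksp = [Zn²⁺]^3[PO₄³⁻]^2 = (3s)^3 · (2s)^2 = 108s^5 = 8.12×10⁻³³
s = 1.50×10⁻⁷ mol L⁻¹
[Zn²⁺] = 3s = 4.49×10⁻⁷ mol L⁻¹

4.49×10⁻⁷ M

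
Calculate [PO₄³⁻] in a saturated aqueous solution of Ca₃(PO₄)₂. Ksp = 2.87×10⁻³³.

Ca₃(PO₄)₂(s) ⇌ 3 Ca²⁺(aq) + 2 PO₄³⁻(aq)
With molar solubility s: [Ca²⁺] = 3s, [PO₄³⁻] = 2s.
Ksp = [Ca²⁺]^3[PO₄³⁻]^2 = (3s)^3 · (2s)^2 = 108s^5 = 2.87×10⁻³³
s = 1.22×10⁻⁷ M
[PO₄³⁻] = 2s = 2.43×10⁻⁷ M

2.43×10⁻⁷ M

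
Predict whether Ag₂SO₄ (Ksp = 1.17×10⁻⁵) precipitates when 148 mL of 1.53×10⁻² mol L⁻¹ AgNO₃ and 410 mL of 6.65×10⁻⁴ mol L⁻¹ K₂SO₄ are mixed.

No

The combined volume is 558 mL.
[Ag⁺] = (1.53×10⁻²)(148)/558 = 4.06×10⁻³ mol L⁻¹
[SO₄²⁻] = (6.65×10⁻⁴)(410)/558 = 4.89×10⁻⁴ mol L⁻¹
Q = [Ag⁺]^2[SO₄²⁻] = 8.05×10⁻⁹
Since Q (8.05×10⁻⁹) is less than Ksp (1.17×10⁻⁵), no Ag₂SO₄ precipitates.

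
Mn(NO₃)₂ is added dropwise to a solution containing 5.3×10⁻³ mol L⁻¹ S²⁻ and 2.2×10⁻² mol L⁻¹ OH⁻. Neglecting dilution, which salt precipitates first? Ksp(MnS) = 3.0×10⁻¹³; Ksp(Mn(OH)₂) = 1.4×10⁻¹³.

Precipitation of each salt begins when its ion product equals Ksp.
For MnS: [Mn²⁺] = (Ksp/[S²⁻]) = 5.7×10⁻¹¹ mol L⁻¹
For Mn(OH)₂: [Mn²⁺] = (Ksp/[OH⁻]^2) = 2.9×10⁻¹⁰ mol L⁻¹
The smaller threshold [Mn²⁺] is reached first, so MnS precipitates first.

MnS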